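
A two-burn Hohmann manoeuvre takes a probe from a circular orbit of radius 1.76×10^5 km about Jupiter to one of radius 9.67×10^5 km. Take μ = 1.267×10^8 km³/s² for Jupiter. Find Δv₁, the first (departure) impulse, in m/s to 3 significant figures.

Semi-major axis of the transfer orbit: a_t = (1.760×10^5 + 9.670×10^5)/2 = 5.715×10^5 km.
On the circular orbit at r = 1.760×10^5 km, v_c = √(μ/r) = 26.83 km/s.
Vis-viva on the transfer ellipse at r = 1.760×10^5 km gives v_t = √[μ(2/r − 1/a_t)] = 34.90 km/s.
Δv₁ = |v_t − v_c| = |34.90 − 26.83| = 8.070 km/s.

Δv₁ = 8070 m/s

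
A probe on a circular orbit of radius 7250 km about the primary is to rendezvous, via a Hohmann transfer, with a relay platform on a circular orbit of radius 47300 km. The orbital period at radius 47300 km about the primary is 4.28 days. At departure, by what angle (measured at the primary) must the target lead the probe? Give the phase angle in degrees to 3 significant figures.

From Kepler's third law T² = 4π²r³/μ at r = 47300 km, T = 4.28 days = 4.28 × 86400 s = 3.69792×10^5 s: μ = 4π²r³/T² = 30551.2 km³/s².
Transfer-ellipse semi-major axis a_t = (r₁ + r₂)/2 = (7250 + 47300)/2 = 27275 km.
The half-period of the transfer ellipse is t = π√(a_t³/μ) = 80962 s.
The target's mean motion on its circular orbit is ω₂ = √(μ/r₂³) = 1.6991×10^-5 rad/s.
Angle swept by the target during transfer: ω₂·t = 1.3756 rad = 78.82°.
Arrival is 180° from departure on the ellipse, so φ = 180° − 78.82° = 101°.

φ = 101°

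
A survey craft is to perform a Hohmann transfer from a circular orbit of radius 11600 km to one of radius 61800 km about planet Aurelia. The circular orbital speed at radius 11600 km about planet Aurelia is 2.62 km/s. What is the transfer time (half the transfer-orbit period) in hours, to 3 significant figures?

From the circular-orbit relation v² = μ/r at r = 11600 km: μ = v²r = (2.62)² × 11600 = 79627.0 km³/s².
Semi-major axis of the transfer orbit: a_t = (11600 + 61800)/2 = 36700 km.
Transfer time t = π√(a_t³/μ) = π√((36700)³ / 79627.0) = 78270 s.
Converting: 78270 s ÷ 3600 s/hour = 21.7 hours.

t = 21.7 hours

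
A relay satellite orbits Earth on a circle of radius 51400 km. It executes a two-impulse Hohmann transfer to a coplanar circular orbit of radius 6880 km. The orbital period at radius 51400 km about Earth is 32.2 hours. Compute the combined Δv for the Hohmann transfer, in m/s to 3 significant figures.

From Kepler's third law T² = 4π²r³/μ at r = 51400 km, T = 32.2 hours = 32.2 × 3600 s = 1.1592×10^5 s: μ = 4π²r³/T² = 3.98963×10^5 km³/s².
The Hohmann ellipse has a_t = (r₁ + r₂)/2 = 29140 km.
Circular speed at r₁: v₁ = √(μ/r₁) = √(3.98963×10^5/51400) = 2.786 km/s.
Transfer-orbit speed at r₁ (vis-viva): v_a = √[μ(2/r₁ − 1/a_t)] = 1.354 km/s.
First burn Δv₁ = |v_a − v₁| = 1.432 km/s.
Circular speed at r₂: v₂ = √(μ/r₂) = 7.6150 km/s.
Transfer-orbit speed at r₂: v_p = √[μ(2/r₂ − 1/a_t)] = 10.114 km/s.
Second burn Δv₂ = |v₂ − v_p| = 2.499 km/s.
Δv = Δv₁ + Δv₂ = 1.432 + 2.499 = 3.931 km/s.

Δv = 3930 m/s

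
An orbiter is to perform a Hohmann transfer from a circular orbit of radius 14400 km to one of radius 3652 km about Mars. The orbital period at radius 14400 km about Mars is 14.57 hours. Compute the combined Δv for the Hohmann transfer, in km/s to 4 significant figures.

Δv = 1.529 km/s

From Kepler's third law T² = 4π²r³/μ at r = 14400 km, T = 14.57 hours = 14.57 × 3600 s = 52452 s: μ = 4π²r³/T² = 42847.3 km³/s².
Transfer-ellipse semi-major axis a_t = (r₁ + r₂)/2 = (14400 + 3652)/2 = 9026 km.
Circular speed at r₁: v₁ = √(μ/r₁) = √(42847.3/14400) = 1.72497 km/s.
On the transfer ellipse at r₁, vis-viva gives v_a = √[μ(2/r₁ − 1/a_t)] = 1.09723 km/s.
First burn Δv₁ = |v_a − v₁| = 0.6277 km/s.
At r₂, v₂ = √(μ/r₂) = 3.4253 km/s.
Transfer-orbit speed at r₂: v_p = √[μ(2/r₂ − 1/a_t)] = 4.3264 km/s.
Second burn Δv₂ = |v₂ − v_p| = 0.9011 km/s.
Δv = Δv₁ + Δv₂ = 0.6277 + 0.9011 = 1.529 km/s.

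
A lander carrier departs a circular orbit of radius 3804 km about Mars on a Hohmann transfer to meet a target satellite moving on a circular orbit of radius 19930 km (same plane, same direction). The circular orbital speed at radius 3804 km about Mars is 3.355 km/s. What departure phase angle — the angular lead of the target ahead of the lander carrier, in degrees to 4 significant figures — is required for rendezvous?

From the circular-orbit relation v² = μ/r at r = 3804 km: μ = v²r = (3.355)² × 3804 = 42817.9 km³/s².
Semi-major axis of the transfer orbit: a_t = (3804 + 19930)/2 = 11867 km.
Transfer time t = π√(a_t³/μ) = 19626.8 s.
Target angular speed ω₂ = √(μ/r₂³) = 7.35448×10^-5 rad/s.
Angle swept by the target during transfer: ω₂·t = 1.4434 rad = 82.70°.
The lander carrier traverses 180° on the transfer ellipse, so the target must lead by 180° − 82.70° = 97.30°.

φ = 97.30°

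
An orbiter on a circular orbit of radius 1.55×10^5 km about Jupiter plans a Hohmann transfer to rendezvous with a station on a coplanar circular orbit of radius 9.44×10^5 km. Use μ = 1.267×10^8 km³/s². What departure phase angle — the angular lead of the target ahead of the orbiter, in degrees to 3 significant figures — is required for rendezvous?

Transfer-ellipse semi-major axis a_t = (r₁ + r₂)/2 = (1.550×10^5 + 9.440×10^5)/2 = 5.495×10^5 km.
The half-period of the transfer ellipse is t = π√(a_t³/μ) = 1.1369×10^5 s.
The target's mean motion on its circular orbit is ω₂ = √(μ/r₂³) = 1.2272×10^-5 rad/s.
Angle swept by the target during transfer: ω₂·t = 1.3952 rad = 79.94°.
The orbiter traverses 180° on the transfer ellipse, so the target must lead by 180° − 79.94° = 100°.

φ = 100°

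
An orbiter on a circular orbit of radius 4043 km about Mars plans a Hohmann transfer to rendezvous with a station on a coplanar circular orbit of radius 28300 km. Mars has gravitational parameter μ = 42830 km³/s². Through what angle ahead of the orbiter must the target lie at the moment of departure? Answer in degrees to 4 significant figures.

Semi-major axis of the transfer orbit: a_t = (4043 + 28300)/2 = 16171.5 km.
Transfer time t = π√(a_t³/μ) = 31218 s.
The target's mean motion on its circular orbit is ω₂ = √(μ/r₂³) = 4.3470×10^-5 rad/s.
Angle swept by the target during transfer: ω₂·t = 1.35705 rad = 77.753°.
Arrival is 180° from departure on the ellipse, so φ = 180° − 77.753° = 102.2°.

φ = 102.2°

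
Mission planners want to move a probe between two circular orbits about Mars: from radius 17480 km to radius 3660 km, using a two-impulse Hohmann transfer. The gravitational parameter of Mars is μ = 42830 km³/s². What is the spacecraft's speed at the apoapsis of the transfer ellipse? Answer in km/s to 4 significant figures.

v = 0.9211 km/s

The Hohmann ellipse has a_t = (r₁ + r₂)/2 = 10570 km.
The apoapsis of the transfer ellipse is at r = 17480 km.
Vis-viva: v = √[μ(2/r − 1/a_t)] = √[42830 × (2/17480 − 1/10570)] = 0.9211 km/s.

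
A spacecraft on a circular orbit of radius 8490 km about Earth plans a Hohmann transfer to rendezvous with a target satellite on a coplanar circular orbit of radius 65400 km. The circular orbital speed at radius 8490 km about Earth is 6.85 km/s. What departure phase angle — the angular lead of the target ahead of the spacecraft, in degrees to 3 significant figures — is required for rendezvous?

From the circular-orbit relation v² = μ/r at r = 8490 km: μ = v²r = (6.85)² × 8490 = 3.98372×10^5 km³/s².
The Hohmann ellipse has a_t = (r₁ + r₂)/2 = 36945 km.
Transfer time t = π√(a_t³/μ) = 35350 s.
The target's mean motion on its circular orbit is ω₂ = √(μ/r₂³) = 3.774×10^-5 rad/s.
Angle swept by the target during transfer: ω₂·t = 1.334 rad = 76.43°.
The spacecraft traverses 180° on the transfer ellipse, so the target must lead by 180° − 76.43° = 104°.

φ = 104°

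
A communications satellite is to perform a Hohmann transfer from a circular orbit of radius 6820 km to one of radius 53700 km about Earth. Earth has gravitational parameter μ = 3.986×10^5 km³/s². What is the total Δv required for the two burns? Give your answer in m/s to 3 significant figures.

Δv = 3970 m/s

Transfer-ellipse semi-major axis a_t = (r₁ + r₂)/2 = (6820 + 53700)/2 = 30260 km.
Circular speed at r₁: v₁ = √(μ/r₁) = √(3.986×10^5/6820) = 7.6450 km/s.
On the transfer ellipse at r₁, vis-viva gives v_p = √[μ(2/r₁ − 1/a_t)] = 10.184 km/s.
First burn Δv₁ = |v_p − v₁| = 2.539 km/s.
At r₂, v₂ = √(μ/r₂) = 2.724 km/s.
Transfer-orbit speed at r₂: v_a = √[μ(2/r₂ − 1/a_t)] = 1.293 km/s.
Second burn Δv₂ = |v₂ − v_a| = 1.431 km/s.
Δv = Δv₁ + Δv₂ = 2.539 + 1.431 = 3.970 km/s.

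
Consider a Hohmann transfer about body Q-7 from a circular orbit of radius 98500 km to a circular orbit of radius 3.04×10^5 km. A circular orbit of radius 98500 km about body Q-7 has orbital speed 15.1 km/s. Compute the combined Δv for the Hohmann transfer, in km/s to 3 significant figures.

Δv = 6.04 km/s

From the circular-orbit relation v² = μ/r at r = 98500 km: μ = v²r = (15.1)² × 98500 = 2.24590×10^7 km³/s².
Semi-major axis of the transfer orbit: a_t = (98500 + 3.040×10^5)/2 = 2.0125×10^5 km.
At r₁ the circular-orbit speed is v₁ = √(μ/r₁) = 15.100 km/s.
On the transfer ellipse at r₁, vis-viva equation gives v_p = √[μ(2/r₁ − 1/a_t)] = 18.559 km/s.
First burn Δv₁ = |v_p − v₁| = 3.459 km/s.
Circular speed at r₂: v₂ = √(μ/r₂) = 8.595 km/s.
Transfer-orbit speed at r₂: v_a = √[μ(2/r₂ − 1/a_t)] = 6.013 km/s.
Second burn Δv₂ = |v₂ − v_a| = 2.582 km/s.
Total Δv = Δv₁ + Δv₂ = 6.041 km/s.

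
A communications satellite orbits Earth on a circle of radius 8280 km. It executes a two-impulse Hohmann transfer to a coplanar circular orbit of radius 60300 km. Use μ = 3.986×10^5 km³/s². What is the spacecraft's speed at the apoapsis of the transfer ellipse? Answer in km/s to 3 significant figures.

Semi-major axis of the transfer orbit: a_t = (8280 + 60300)/2 = 34290 km.
The apoapsis of the transfer ellipse is at r = 60300 km.
Vis-viva: v = √[μ(2/r − 1/a_t)] = √[3.986×10^5 × (2/60300 − 1/34290)] = 1.263 km/s.

v = 1.26 km/s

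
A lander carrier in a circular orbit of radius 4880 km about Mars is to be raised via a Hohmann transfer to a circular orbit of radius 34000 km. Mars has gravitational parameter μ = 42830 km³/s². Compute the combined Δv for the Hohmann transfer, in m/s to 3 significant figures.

Δv = 1520 m/s

Semi-major axis of the transfer orbit: a_t = (4880 + 34000)/2 = 19440 km.
At r₁ the circular-orbit speed is v₁ = √(μ/r₁) = 2.9625 km/s.
On the transfer ellipse at r₁, vis-viva gives v_p = √[μ(2/r₁ − 1/a_t)] = 3.9179 km/s.
First burn Δv₁ = |v_p − v₁| = 0.9554 km/s.
At r₂, v₂ = √(μ/r₂) = 1.12237 km/s.
Transfer-orbit speed at r₂: v_a = √[μ(2/r₂ − 1/a_t)] = 0.562337 km/s.
Second burn Δv₂ = |v₂ − v_a| = 0.5600 km/s.
Δv = Δv₁ + Δv₂ = 0.9554 + 0.5600 = 1.515 km/s.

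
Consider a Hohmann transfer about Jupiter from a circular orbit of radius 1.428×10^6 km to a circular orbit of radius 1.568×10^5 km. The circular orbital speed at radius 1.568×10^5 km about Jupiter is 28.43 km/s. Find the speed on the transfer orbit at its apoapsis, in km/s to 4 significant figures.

v = 4.191 km/s

From the circular-orbit relation v² = μ/r at r = 1.568×10^5 km: μ = v²r = (28.43)² × 1.568×10^5 = 1.26736×10^8 km³/s².
The Hohmann ellipse has a_t = (r₁ + r₂)/2 = 7.924×10^5 km.
At apoapsis, r = 1.428×10^6 km.
From the vis-viva equation, v = √[μ(2/r − 1/a_t)] = 4.191 km/s.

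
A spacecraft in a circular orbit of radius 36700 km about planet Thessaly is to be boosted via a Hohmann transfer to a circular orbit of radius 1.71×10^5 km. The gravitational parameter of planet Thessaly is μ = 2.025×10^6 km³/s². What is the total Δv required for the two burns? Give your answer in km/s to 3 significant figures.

The Hohmann ellipse has a_t = (r₁ + r₂)/2 = 1.0385×10^5 km.
Circular speed at r₁: v₁ = √(μ/r₁) = √(2.025×10^6/36700) = 7.4281 km/s.
On the transfer ellipse at r₁, vis-viva equation gives v_p = √[μ(2/r₁ − 1/a_t)] = 9.5318 km/s.
First burn Δv₁ = |v_p − v₁| = 2.1037 km/s.
At r₂, v₂ = √(μ/r₂) = 3.4412 km/s.
Transfer-orbit speed at r₂: v_a = √[μ(2/r₂ − 1/a_t)] = 2.0457 km/s.
Second burn Δv₂ = |v₂ − v_a| = 1.3955 km/s.
Total Δv = Δv₁ + Δv₂ = 3.499 km/s.

Δv = 3.50 km/s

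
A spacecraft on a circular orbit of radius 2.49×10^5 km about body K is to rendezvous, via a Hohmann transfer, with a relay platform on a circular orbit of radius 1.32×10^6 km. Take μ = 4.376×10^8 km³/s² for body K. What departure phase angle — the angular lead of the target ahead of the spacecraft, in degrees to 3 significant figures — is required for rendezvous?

φ = 97.5°

Semi-major axis of the transfer orbit: a_t = (2.490×10^5 + 1.320×10^6)/2 = 7.845×10^5 km.
The half-period of the transfer ellipse is t = π√(a_t³/μ) = 1.0435×10^5 s.
The target's mean motion on its circular orbit is ω₂ = √(μ/r₂³) = 1.3794×10^-5 rad/s.
Angle swept by the target during transfer: ω₂·t = 1.4394 rad = 82.47°.
Arrival is 180° from departure on the ellipse, so φ = 180° − 82.47° = 97.5°.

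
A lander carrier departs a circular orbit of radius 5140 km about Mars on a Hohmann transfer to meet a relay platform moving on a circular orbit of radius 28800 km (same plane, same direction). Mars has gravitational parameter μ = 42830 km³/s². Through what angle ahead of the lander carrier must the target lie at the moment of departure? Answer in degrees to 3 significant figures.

Transfer-ellipse semi-major axis a_t = (r₁ + r₂)/2 = (5140 + 28800)/2 = 16970 km.
Transfer time t = π√(a_t³/μ) = 33560 s.
Target angular speed ω₂ = √(μ/r₂³) = 4.234×10^-5 rad/s.
Angle swept by the target during transfer: ω₂·t = 1.421 rad = 81.42°.
The lander carrier traverses 180° on the transfer ellipse, so the target must lead by 180° − 81.42° = 98.6°.

φ = 98.6°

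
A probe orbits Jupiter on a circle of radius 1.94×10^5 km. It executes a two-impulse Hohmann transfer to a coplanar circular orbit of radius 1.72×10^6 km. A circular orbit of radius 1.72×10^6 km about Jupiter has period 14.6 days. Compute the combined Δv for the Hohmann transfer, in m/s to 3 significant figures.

Δv = 13400 m/s

From Kepler's third law T² = 4π²r³/μ at r = 1.72×10^6 km, T = 14.6 days = 14.6 × 86400 s = 1.26144×10^6 s: μ = 4π²r³/T² = 1.26244×10^8 km³/s².
Semi-major axis of the transfer orbit: a_t = (1.940×10^5 + 1.720×10^6)/2 = 9.570×10^5 km.
At r₁ the circular-orbit speed is v₁ = √(μ/r₁) = 25.510 km/s.
Transfer-orbit speed at r₁ (vis-viva): v_p = √[μ(2/r₁ − 1/a_t)] = 34.199 km/s.
First burn Δv₁ = |v_p − v₁| = 8.689 km/s.
Circular speed at r₂: v₂ = √(μ/r₂) = 8.567 km/s.
Transfer-orbit speed at r₂: v_a = √[μ(2/r₂ − 1/a_t)] = 3.857 km/s.
Second burn Δv₂ = |v₂ − v_a| = 4.710 km/s.
Total Δv = Δv₁ + Δv₂ = 13.40 km/s.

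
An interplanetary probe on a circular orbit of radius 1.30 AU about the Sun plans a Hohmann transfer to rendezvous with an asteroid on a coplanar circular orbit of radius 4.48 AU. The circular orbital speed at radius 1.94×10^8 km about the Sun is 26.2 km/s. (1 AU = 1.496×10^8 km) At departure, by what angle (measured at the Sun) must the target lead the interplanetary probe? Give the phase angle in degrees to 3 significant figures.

From the circular-orbit relation v² = μ/r at r = 1.94×10^8 km: μ = v²r = (26.2)² × 1.94×10^8 = 1.33169×10^11 km³/s².
In km: r₁ = 1.30 × 1.496×10^8 = 1.9448×10^8 km; r₂ = 4.48 × 1.496×10^8 = 6.70208×10^8 km.
Transfer-ellipse semi-major axis a_t = (r₁ + r₂)/2 = (1.9448×10^8 + 6.70208×10^8)/2 = 4.32344×10^8 km.
The half-period of the transfer ellipse is t = π√(a_t³/μ) = 7.7391×10^7 s.
The target's mean motion on its circular orbit is ω₂ = √(μ/r₂³) = 2.1032×10^-8 rad/s.
Angle swept by the target during transfer: ω₂·t = 1.6277 rad = 93.26°.
The interplanetary probe traverses 180° on the transfer ellipse, so the target must lead by 180° − 93.26° = 86.7°.

φ = 86.7°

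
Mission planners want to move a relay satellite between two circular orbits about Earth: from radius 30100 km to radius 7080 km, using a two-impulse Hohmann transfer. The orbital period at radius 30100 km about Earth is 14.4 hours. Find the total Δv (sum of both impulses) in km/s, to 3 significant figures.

From Kepler's third law T² = 4π²r³/μ at r = 30100 km, T = 14.4 hours = 14.4 × 3600 s = 51840 s: μ = 4π²r³/T² = 4.00617×10^5 km³/s².
Transfer-ellipse semi-major axis a_t = (r₁ + r₂)/2 = (30100 + 7080)/2 = 18590 km.
At r₁ the circular-orbit speed is v₁ = √(μ/r₁) = 3.6482 km/s.
On the transfer ellipse at r₁, vis-viva equation gives v_a = √[μ(2/r₁ − 1/a_t)] = 2.2514 km/s.
First burn Δv₁ = |v_a − v₁| = 1.3968 km/s.
Circular speed at r₂: v₂ = √(μ/r₂) = 7.5223 km/s.
Transfer-orbit speed at r₂: v_p = √[μ(2/r₂ − 1/a_t)] = 9.5718 km/s.
Second burn Δv₂ = |v₂ − v_p| = 2.0495 km/s.
Δv = Δv₁ + Δv₂ = 1.3968 + 2.0495 = 3.446 km/s.

Δv = 3.45 km/s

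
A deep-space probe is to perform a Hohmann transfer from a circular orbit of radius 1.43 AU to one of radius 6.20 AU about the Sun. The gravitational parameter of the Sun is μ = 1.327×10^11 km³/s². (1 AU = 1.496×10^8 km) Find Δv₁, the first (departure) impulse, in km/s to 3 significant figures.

In km: r₁ = 1.43 × 1.496×10^8 = 2.13928×10^8 km; r₂ = 6.20 × 1.496×10^8 = 9.2752×10^8 km.
Semi-major axis of the transfer orbit: a_t = (2.13928×10^8 + 9.2752×10^8)/2 = 5.70724×10^8 km.
On the circular orbit at r = 2.13928×10^8 km, v_c = √(μ/r) = 24.9059 km/s.
Transfer-orbit speed at the same r (vis-viva, a = a_t): v_t = √[μ(2/r − 1/a_t)] = 31.7505 km/s.
Δv₁ = |v_t − v_c| = |31.7505 − 24.9059| = 6.845 km/s.

Δv₁ = 6.84 km/s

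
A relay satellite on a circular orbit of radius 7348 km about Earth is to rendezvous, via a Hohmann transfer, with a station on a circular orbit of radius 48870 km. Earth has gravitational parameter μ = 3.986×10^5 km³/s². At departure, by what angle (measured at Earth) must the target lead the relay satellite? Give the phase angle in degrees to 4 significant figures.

Semi-major axis of the transfer orbit: a_t = (7348 + 48870)/2 = 28109 km.
The half-period of the transfer ellipse is t = π√(a_t³/μ) = 23450 s.
Target angular speed ω₂ = √(μ/r₂³) = 5.844×10^-5 rad/s.
Angle swept by the target during transfer: ω₂·t = 1.3704 rad = 78.52°.
Arrival is 180° from departure on the ellipse, so φ = 180° − 78.52° = 101.5°.

φ = 101.5°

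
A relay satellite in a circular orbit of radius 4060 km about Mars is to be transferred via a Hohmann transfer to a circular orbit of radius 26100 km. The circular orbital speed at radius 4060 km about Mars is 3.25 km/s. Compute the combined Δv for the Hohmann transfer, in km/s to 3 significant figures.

From the circular-orbit relation v² = μ/r at r = 4060 km: μ = v²r = (3.25)² × 4060 = 42883.8 km³/s².
Semi-major axis of the transfer orbit: a_t = (4060 + 26100)/2 = 15080 km.
Circular speed at r₁: v₁ = √(μ/r₁) = √(42883.8/4060) = 3.2500 km/s.
On the transfer ellipse at r₁, v² = μ(2/r − 1/a) gives v_p = √[μ(2/r₁ − 1/a_t)] = 4.2757 km/s.
First burn Δv₁ = |v_p − v₁| = 1.0257 km/s.
Circular speed at r₂: v₂ = √(μ/r₂) = 1.281817 km/s.
Transfer-orbit speed at r₂: v_a = √[μ(2/r₂ − 1/a_t)] = 0.6651023 km/s.
Second burn Δv₂ = |v₂ − v_a| = 0.61671 km/s.
Δv = Δv₁ + Δv₂ = 1.0257 + 0.61671 = 1.642 km/s.

Δv = 1.64 km/s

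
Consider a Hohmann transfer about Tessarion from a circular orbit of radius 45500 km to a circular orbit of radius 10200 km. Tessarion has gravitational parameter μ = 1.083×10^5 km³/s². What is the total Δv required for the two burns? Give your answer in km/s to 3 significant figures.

The Hohmann ellipse has a_t = (r₁ + r₂)/2 = 27850 km.
Circular speed at r₁: v₁ = √(μ/r₁) = √(1.083×10^5/45500) = 1.5428 km/s.
On the transfer ellipse at r₁, v² = μ(2/r − 1/a) gives v_a = √[μ(2/r₁ − 1/a_t)] = 0.93368 km/s.
First burn Δv₁ = |v_a − v₁| = 0.6091 km/s.
Circular speed at r₂: v₂ = √(μ/r₂) = 3.25847 km/s.
Transfer-orbit speed at r₂: v_p = √[μ(2/r₂ − 1/a_t)] = 4.16493 km/s.
Second burn Δv₂ = |v₂ − v_p| = 0.9065 km/s.
Δv = Δv₁ + Δv₂ = 0.6091 + 0.9065 = 1.516 km/s.

Δv = 1.52 km/s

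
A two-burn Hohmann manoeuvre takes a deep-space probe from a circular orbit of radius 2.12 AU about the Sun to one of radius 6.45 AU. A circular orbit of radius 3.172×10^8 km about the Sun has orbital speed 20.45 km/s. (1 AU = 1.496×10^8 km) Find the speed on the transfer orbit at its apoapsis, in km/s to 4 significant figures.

v = 8.247 km/s

From the circular-orbit relation v² = μ/r at r = 3.172×10^8 km: μ = v²r = (20.45)² × 3.172×10^8 = 1.32654×10^11 km³/s².
In km: r₁ = 2.12 × 1.496×10^8 = 3.17152×10^8 km; r₂ = 6.45 × 1.496×10^8 = 9.6492×10^8 km.
The Hohmann ellipse has a_t = (r₁ + r₂)/2 = 6.41036×10^8 km.
The apoapsis of the transfer ellipse is at r = 9.6492×10^8 km.
Applying v² = μ(2/r − 1/a_t): v = 8.247 km/s.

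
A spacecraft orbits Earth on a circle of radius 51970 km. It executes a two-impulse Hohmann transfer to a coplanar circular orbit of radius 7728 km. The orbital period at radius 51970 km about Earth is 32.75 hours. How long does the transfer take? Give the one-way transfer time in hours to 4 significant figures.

t = 7.128 hours

From Kepler's third law T² = 4π²r³/μ at r = 51970 km, T = 32.75 hours = 32.75 × 3600 s = 1.179×10^5 s: μ = 4π²r³/T² = 3.98649×10^5 km³/s².
Semi-major axis of the transfer orbit: a_t = (51970 + 7728)/2 = 29849 km.
Transfer time t = π√(a_t³/μ) = π√((29849)³ / 3.98649×10^5) = 25660 s.
Converting: 25660 s ÷ 3600 s/hour = 7.128 hours.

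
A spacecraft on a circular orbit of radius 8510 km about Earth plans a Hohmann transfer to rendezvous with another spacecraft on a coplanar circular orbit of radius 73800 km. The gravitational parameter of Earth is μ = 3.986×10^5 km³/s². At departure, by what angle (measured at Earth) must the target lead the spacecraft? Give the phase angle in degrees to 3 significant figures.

Semi-major axis of the transfer orbit: a_t = (8510 + 73800)/2 = 41155 km.
Transfer time t = π√(a_t³/μ) = 41545 s.
Target angular speed ω₂ = √(μ/r₂³) = 3.1491×10^-5 rad/s.
Angle swept by the target during transfer: ω₂·t = 1.3083 rad = 74.96°.
The spacecraft traverses 180° on the transfer ellipse, so the target must lead by 180° − 74.96° = 105°.

φ = 105°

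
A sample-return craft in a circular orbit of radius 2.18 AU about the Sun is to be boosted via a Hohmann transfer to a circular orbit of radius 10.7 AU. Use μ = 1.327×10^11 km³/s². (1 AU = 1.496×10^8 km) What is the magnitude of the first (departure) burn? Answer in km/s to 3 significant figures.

Δv₁ = 5.83 km/s

In km: r₁ = 2.18 × 1.496×10^8 = 3.26128×10^8 km; r₂ = 10.7 × 1.496×10^8 = 1.60072×10^9 km.
Semi-major axis of the transfer orbit: a_t = (3.26128×10^8 + 1.60072×10^9)/2 = 9.63424×10^8 km.
Circular speed at r = 3.26128×10^8 km: v_c = √(μ/r) = 20.172 km/s.
Transfer-orbit speed at the same r (vis-viva, a = a_t): v_t = √[μ(2/r − 1/a_t)] = 26.001 km/s.
Δv₁ = |v_t − v_c| = |26.001 − 20.172| = 5.829 km/s.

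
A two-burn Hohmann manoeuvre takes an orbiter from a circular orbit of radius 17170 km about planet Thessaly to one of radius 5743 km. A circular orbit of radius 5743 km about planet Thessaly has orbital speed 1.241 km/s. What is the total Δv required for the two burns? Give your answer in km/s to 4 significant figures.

Δv = 0.4878 km/s

From the circular-orbit relation v² = μ/r at r = 5743 km: μ = v²r = (1.241)² × 5743 = 8844.69 km³/s².
Transfer-ellipse semi-major axis a_t = (r₁ + r₂)/2 = (17170 + 5743)/2 = 11456.5 km.
At r₁ the circular-orbit speed is v₁ = √(μ/r₁) = 0.71772 km/s.
On the transfer ellipse at r₁, vis-viva equation gives v_a = √[μ(2/r₁ − 1/a_t)] = 0.50816 km/s.
First burn Δv₁ = |v_a − v₁| = 0.20956 km/s.
Circular speed at r₂: v₂ = √(μ/r₂) = 1.24100 km/s.
Transfer-orbit speed at r₂: v_p = √[μ(2/r₂ − 1/a_t)] = 1.51926 km/s.
Second burn Δv₂ = |v₂ − v_p| = 0.27826 km/s.
Total Δv = Δv₁ + Δv₂ = 0.4878 km/s.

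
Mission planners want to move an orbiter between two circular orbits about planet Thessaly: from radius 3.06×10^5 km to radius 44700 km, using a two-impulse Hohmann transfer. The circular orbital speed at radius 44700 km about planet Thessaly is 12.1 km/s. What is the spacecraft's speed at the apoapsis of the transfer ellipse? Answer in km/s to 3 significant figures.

v = 2.33 km/s

From the circular-orbit relation v² = μ/r at r = 44700 km: μ = v²r = (12.1)² × 44700 = 6.54453×10^6 km³/s².
Transfer-ellipse semi-major axis a_t = (r₁ + r₂)/2 = (3.060×10^5 + 44700)/2 = 1.7535×10^5 km.
At apoapsis, r = 3.060×10^5 km.
Vis-viva: v = √[μ(2/r − 1/a_t)] = √[6.54453×10^6 × (2/3.060×10^5 − 1/1.7535×10^5)] = 2.335 km/s.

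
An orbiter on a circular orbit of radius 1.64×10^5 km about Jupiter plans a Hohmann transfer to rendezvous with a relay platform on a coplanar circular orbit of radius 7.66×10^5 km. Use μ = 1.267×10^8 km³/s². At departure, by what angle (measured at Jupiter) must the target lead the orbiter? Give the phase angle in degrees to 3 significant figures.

Transfer-ellipse semi-major axis a_t = (r₁ + r₂)/2 = (1.640×10^5 + 7.660×10^5)/2 = 4.650×10^5 km.
Transfer time t = π√(a_t³/μ) = 88500 s.
The target's mean motion on its circular orbit is ω₂ = √(μ/r₂³) = 1.679×10^-5 rad/s.
Angle swept by the target during transfer: ω₂·t = 1.486 rad = 85.14°.
Arrival is 180° from departure on the ellipse, so φ = 180° − 85.14° = 94.9°.

φ = 94.9°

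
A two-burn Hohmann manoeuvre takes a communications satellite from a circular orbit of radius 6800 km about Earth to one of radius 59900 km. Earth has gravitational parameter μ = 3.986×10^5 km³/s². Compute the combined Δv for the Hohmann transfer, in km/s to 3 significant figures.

Transfer-ellipse semi-major axis a_t = (r₁ + r₂)/2 = (6800 + 59900)/2 = 33350 km.
At r₁ the circular-orbit speed is v₁ = √(μ/r₁) = 7.656216 km/s.
On the transfer ellipse at r₁, vis-viva gives v_p = √[μ(2/r₁ − 1/a_t)] = 10.26076 km/s.
First burn Δv₁ = |v_p − v₁| = 2.6045 km/s.
At r₂, v₂ = √(μ/r₂) = 2.5796 km/s.
Transfer-orbit speed at r₂: v_a = √[μ(2/r₂ − 1/a_t)] = 1.1648 km/s.
Second burn Δv₂ = |v₂ − v_a| = 1.4148 km/s.
Δv = Δv₁ + Δv₂ = 2.6045 + 1.4148 = 4.019 km/s.

Δv = 4.02 km/s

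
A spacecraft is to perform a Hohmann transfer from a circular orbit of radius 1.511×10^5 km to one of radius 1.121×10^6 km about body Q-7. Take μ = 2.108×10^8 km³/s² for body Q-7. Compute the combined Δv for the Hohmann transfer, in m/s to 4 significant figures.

Δv = 19260 m/s

Transfer-ellipse semi-major axis a_t = (r₁ + r₂)/2 = (1.511×10^5 + 1.121×10^6)/2 = 6.3605×10^5 km.
Circular speed at r₁: v₁ = √(μ/r₁) = √(2.108×10^8/1.511×10^5) = 37.351 km/s.
On the transfer ellipse at r₁, vis-viva equation gives v_p = √[μ(2/r₁ − 1/a_t)] = 49.586 km/s.
First burn Δv₁ = |v_p − v₁| = 12.235 km/s.
Circular speed at r₂: v₂ = √(μ/r₂) = 13.713 km/s.
Transfer-orbit speed at r₂: v_a = √[μ(2/r₂ − 1/a_t)] = 6.6837 km/s.
Second burn Δv₂ = |v₂ − v_a| = 7.0293 km/s.
Total Δv = Δv₁ + Δv₂ = 19.26 km/s.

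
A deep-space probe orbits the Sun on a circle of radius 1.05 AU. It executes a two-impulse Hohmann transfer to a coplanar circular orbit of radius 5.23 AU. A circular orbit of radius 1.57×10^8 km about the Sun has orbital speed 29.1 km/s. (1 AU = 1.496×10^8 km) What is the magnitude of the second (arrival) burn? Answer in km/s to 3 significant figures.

From the circular-orbit relation v² = μ/r at r = 1.57×10^8 km: μ = v²r = (29.1)² × 1.57×10^8 = 1.32949×10^11 km³/s².
In km: r₁ = 1.05 × 1.496×10^8 = 1.5708×10^8 km; r₂ = 5.23 × 1.496×10^8 = 7.82408×10^8 km.
Transfer-ellipse semi-major axis a_t = (r₁ + r₂)/2 = (1.5708×10^8 + 7.82408×10^8)/2 = 4.69744×10^8 km.
On the circular orbit at r = 7.82408×10^8 km, v_c = √(μ/r) = 13.035 km/s.
Transfer-orbit speed at the same r (vis-viva, a = a_t): v_t = √[μ(2/r − 1/a_t)] = 7.5380 km/s.
Δv₂ = |v_t − v_c| = |7.5380 − 13.035| = 5.497 km/s.

Δv₂ = 5.50 km/s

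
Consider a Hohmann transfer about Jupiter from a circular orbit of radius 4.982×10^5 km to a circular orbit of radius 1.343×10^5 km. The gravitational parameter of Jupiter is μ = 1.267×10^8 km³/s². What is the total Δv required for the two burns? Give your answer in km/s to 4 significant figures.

The Hohmann ellipse has a_t = (r₁ + r₂)/2 = 3.1625×10^5 km.
Circular speed at r₁: v₁ = √(μ/r₁) = √(1.267×10^8/4.982×10^5) = 15.947 km/s.
On the transfer ellipse at r₁, vis-viva equation gives v_a = √[μ(2/r₁ − 1/a_t)] = 10.392 km/s.
First burn Δv₁ = |v_a − v₁| = 5.555 km/s.
Circular speed at r₂: v₂ = √(μ/r₂) = 30.715 km/s.
Transfer-orbit speed at r₂: v_p = √[μ(2/r₂ − 1/a_t)] = 38.551 km/s.
Second burn Δv₂ = |v₂ − v_p| = 7.836 km/s.
Total Δv = Δv₁ + Δv₂ = 13.39 km/s.

Δv = 13.39 km/s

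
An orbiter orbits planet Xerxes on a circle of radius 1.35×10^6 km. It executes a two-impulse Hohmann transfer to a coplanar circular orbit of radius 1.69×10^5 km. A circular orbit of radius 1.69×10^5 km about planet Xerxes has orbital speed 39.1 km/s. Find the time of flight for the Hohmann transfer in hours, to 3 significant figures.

From the circular-orbit relation v² = μ/r at r = 1.69×10^5 km: μ = v²r = (39.1)² × 1.69×10^5 = 2.58369×10^8 km³/s².
The Hohmann ellipse has a_t = (r₁ + r₂)/2 = 7.595×10^5 km.
Half the transfer-orbit period gives t = π√(a_t³/μ) = 1.294×10^5 s.
Converting: 1.294×10^5 s ÷ 3600 s/hour = 35.9 hours.

t = 35.9 hours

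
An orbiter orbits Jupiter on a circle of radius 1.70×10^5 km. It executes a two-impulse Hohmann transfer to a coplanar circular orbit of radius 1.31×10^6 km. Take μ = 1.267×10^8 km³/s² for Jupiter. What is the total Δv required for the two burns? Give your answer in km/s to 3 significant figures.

The Hohmann ellipse has a_t = (r₁ + r₂)/2 = 7.400×10^5 km.
Circular speed at r₁: v₁ = √(μ/r₁) = √(1.267×10^8/1.700×10^5) = 27.300 km/s.
On the transfer ellipse at r₁, vis-viva gives v_p = √[μ(2/r₁ − 1/a_t)] = 36.323 km/s.
First burn Δv₁ = |v_p − v₁| = 9.023 km/s.
At r₂, v₂ = √(μ/r₂) = 9.835 km/s.
Transfer-orbit speed at r₂: v_a = √[μ(2/r₂ − 1/a_t)] = 4.714 km/s.
Second burn Δv₂ = |v₂ − v_a| = 5.121 km/s.
Total Δv = Δv₁ + Δv₂ = 14.14 km/s.

Δv = 14.1 km/s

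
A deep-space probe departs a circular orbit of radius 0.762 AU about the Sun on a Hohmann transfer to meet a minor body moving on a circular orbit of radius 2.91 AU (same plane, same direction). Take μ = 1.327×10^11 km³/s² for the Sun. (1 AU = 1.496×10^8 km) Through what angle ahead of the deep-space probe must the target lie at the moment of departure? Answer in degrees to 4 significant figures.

In km: r₁ = 0.762 × 1.496×10^8 = 1.139952×10^8 km; r₂ = 2.91 × 1.496×10^8 = 4.35336×10^8 km.
Transfer-ellipse semi-major axis a_t = (r₁ + r₂)/2 = (1.139952×10^8 + 4.35336×10^8)/2 = 2.746656×10^8 km.
Transfer time t = π√(a_t³/μ) = 3.9257×10^7 s.
Target angular speed ω₂ = √(μ/r₂³) = 4.0105×10^-8 rad/s.
Angle swept by the target during transfer: ω₂·t = 1.5744 rad = 90.21°.
Arrival is 180° from departure on the ellipse, so φ = 180° − 90.21° = 89.79°.

φ = 89.79°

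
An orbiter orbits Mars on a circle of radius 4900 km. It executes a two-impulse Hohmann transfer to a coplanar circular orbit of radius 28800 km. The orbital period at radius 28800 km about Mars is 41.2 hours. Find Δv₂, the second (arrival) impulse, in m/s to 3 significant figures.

From Kepler's third law T² = 4π²r³/μ at r = 28800 km, T = 41.2 hours = 41.2 × 3600 s = 1.4832×10^5 s: μ = 4π²r³/T² = 42868.4 km³/s².
The Hohmann ellipse has a_t = (r₁ + r₂)/2 = 16850 km.
Circular speed at r = 28800 km: v_c = √(μ/r) = 1.220 km/s.
Transfer-orbit speed at the same r (vis-viva, a = a_t): v_t = √[μ(2/r − 1/a_t)] = 0.6579 km/s.
Δv₂ = |v_t − v_c| = |0.6579 − 1.220| = 0.5621 km/s.

Δv₂ = 562 m/s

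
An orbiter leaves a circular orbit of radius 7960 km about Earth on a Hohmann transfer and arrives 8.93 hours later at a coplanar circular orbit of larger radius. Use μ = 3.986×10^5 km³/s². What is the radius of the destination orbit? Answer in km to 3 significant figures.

Transfer time t = 8.93 hours = 32148 s, and t = π√(a_t³/μ).
So a_t = (μ t²/π²)^(1/3) = (3.986×10^5 × (32148)² / π²)^(1/3) = 34688 km.
Since a_t = (r₁ + r₂)/2, r₂ = 2a_t − r₁ = 2×34688 − 7960 = 61416 km.

r₂ = 61400 km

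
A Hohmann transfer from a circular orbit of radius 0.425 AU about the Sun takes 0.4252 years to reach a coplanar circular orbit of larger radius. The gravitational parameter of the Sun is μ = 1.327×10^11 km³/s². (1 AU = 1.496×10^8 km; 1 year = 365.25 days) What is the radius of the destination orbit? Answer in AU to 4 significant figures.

In km: r₁ = 0.425 × 1.496×10^8 = 6.358×10^7 km.
Transfer time t = 0.4252 years × 365.25 × 86400 s = 1.341829152×10^7 s, and t = π√(a_t³/μ).
So a_t = (μ t²/π²)^(1/3) = (1.327×10^11 × (1.341829152×10^7)² / π²)^(1/3) = 1.3427×10^8 km.
Since a_t = (r₁ + r₂)/2, r₂ = 2a_t − r₁ = 2×1.3427×10^8 − 6.358×10^7 = 2.0496×10^8 km.
In AU: r₂ = 2.0496×10^8 / 1.496×10^8 = 1.370 AU.

r₂ = 1.370 AU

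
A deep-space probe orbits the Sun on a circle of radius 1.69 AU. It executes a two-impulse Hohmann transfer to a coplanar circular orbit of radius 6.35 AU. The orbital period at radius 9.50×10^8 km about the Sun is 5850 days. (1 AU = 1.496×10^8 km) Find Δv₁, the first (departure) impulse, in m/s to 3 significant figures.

From Kepler's third law T² = 4π²r³/μ at r = 9.50×10^8 km, T = 5850 days = 5850 × 86400 s = 5.0544×10^8 s: μ = 4π²r³/T² = 1.32493×10^11 km³/s².
In km: r₁ = 1.69 × 1.496×10^8 = 2.52824×10^8 km; r₂ = 6.35 × 1.496×10^8 = 9.4996×10^8 km.
Transfer-ellipse semi-major axis a_t = (r₁ + r₂)/2 = (2.52824×10^8 + 9.4996×10^8)/2 = 6.01392×10^8 km.
On the circular orbit at r = 2.52824×10^8 km, v_c = √(μ/r) = 22.892 km/s.
Transfer-orbit speed at the same r (vis-viva, a = a_t): v_t = √[μ(2/r − 1/a_t)] = 28.771 km/s.
Δv₁ = |v_t − v_c| = |28.771 − 22.892| = 5.879 km/s.

Δv₁ = 5880 m/s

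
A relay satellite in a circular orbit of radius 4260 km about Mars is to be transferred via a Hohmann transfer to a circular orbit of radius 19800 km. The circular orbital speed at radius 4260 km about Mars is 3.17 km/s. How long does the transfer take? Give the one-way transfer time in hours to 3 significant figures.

t = 5.57 hours

From the circular-orbit relation v² = μ/r at r = 4260 km: μ = v²r = (3.17)² × 4260 = 42808.3 km³/s².
Semi-major axis of the transfer orbit: a_t = (4260 + 19800)/2 = 12030 km.
Half the transfer-orbit period gives t = π√(a_t³/μ) = 20035 s.
Converting: 20035 s ÷ 3600 s/hour = 5.57 hours.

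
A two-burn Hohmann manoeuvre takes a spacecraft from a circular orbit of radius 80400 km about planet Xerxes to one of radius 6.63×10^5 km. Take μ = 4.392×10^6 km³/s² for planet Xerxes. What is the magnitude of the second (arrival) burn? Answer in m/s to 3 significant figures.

Transfer-ellipse semi-major axis a_t = (r₁ + r₂)/2 = (80400 + 6.630×10^5)/2 = 3.717×10^5 km.
Circular speed at r = 6.630×10^5 km: v_c = √(μ/r) = 2.574 km/s.
Vis-viva on the transfer ellipse at r = 6.630×10^5 km gives v_t = √[μ(2/r − 1/a_t)] = 1.197 km/s.
Δv₂ = |v_t − v_c| = |1.197 − 2.574| = 1.377 km/s.

Δv₂ = 1380 m/s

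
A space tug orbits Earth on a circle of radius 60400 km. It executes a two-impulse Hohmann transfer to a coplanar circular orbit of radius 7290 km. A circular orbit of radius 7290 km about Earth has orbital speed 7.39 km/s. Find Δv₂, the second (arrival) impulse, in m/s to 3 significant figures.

Δv₂ = 2480 m/s

From the circular-orbit relation v² = μ/r at r = 7290 km: μ = v²r = (7.39)² × 7290 = 3.98122×10^5 km³/s².
Transfer-ellipse semi-major axis a_t = (r₁ + r₂)/2 = (60400 + 7290)/2 = 33845 km.
Circular speed at r = 7290 km: v_c = √(μ/r) = 7.390 km/s.
Transfer-orbit speed at the same r (vis-viva, a = a_t): v_t = √[μ(2/r − 1/a_t)] = 9.872 km/s.
Δv₂ = |v_t − v_c| = |9.872 − 7.390| = 2.482 km/s.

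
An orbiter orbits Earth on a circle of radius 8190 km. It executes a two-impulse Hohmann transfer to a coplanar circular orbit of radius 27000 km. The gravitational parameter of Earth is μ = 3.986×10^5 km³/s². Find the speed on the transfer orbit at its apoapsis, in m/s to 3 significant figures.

v = 2620 m/s

Semi-major axis of the transfer orbit: a_t = (8190 + 27000)/2 = 17595 km.
At apoapsis, r = 27000 km.
From the vis-viva equation, v = √[μ(2/r − 1/a_t)] = 2.621 km/s.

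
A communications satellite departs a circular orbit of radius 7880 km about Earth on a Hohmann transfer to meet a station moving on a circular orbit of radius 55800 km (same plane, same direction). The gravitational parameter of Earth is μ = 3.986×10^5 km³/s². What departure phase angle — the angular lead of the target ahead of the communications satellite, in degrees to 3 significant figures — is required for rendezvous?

φ = 102°

Transfer-ellipse semi-major axis a_t = (r₁ + r₂)/2 = (7880 + 55800)/2 = 31840 km.
Transfer time t = π√(a_t³/μ) = 28271 s.
Target angular speed ω₂ = √(μ/r₂³) = 4.7898×10^-5 rad/s.
Angle swept by the target during transfer: ω₂·t = 1.35412 rad = 77.59°.
Arrival is 180° from departure on the ellipse, so φ = 180° − 77.59° = 102°.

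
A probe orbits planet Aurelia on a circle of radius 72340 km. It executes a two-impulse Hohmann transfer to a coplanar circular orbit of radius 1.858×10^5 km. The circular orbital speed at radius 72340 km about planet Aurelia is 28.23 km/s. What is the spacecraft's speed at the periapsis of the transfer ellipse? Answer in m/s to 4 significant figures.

v = 33870 m/s

From the circular-orbit relation v² = μ/r at r = 72340 km: μ = v²r = (28.23)² × 72340 = 5.76501×10^7 km³/s².
Semi-major axis of the transfer orbit: a_t = (72340 + 1.858×10^5)/2 = 1.2907×10^5 km.
At periapsis, r = 72340 km.
From the vis-viva equation, v = √[μ(2/r − 1/a_t)] = 33.87 km/s.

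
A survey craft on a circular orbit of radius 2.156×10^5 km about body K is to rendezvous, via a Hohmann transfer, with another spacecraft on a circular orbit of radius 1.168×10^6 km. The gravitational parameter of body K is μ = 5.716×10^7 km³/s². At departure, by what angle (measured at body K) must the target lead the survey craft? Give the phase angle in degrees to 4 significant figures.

φ = 97.95°

The Hohmann ellipse has a_t = (r₁ + r₂)/2 = 6.918×10^5 km.
Transfer time t = π√(a_t³/μ) = 2.391×10^5 s.
The target's mean motion on its circular orbit is ω₂ = √(μ/r₂³) = 5.989×10^-6 rad/s.
Angle swept by the target during transfer: ω₂·t = 1.432 rad = 82.05°.
The survey craft traverses 180° on the transfer ellipse, so the target must lead by 180° − 82.05° = 97.95°.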